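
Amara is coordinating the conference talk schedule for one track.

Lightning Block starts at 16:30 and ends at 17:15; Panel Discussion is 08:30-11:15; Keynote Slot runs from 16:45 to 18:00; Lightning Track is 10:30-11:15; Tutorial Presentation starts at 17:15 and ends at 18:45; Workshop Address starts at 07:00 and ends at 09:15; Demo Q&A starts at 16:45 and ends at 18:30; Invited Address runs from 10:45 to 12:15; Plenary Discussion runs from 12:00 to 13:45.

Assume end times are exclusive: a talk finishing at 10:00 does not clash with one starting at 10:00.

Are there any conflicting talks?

Sorted by start: Workshop Address, Panel Discussion, Lightning Track, Invited Address, Plenary Discussion, Lightning Block, Keynote Slot, Demo Q&A, Tutorial Presentation.
Panel Discussion starts before Workshop Address ends → Workshop Address and Panel Discussion overlap.
That's a conflict, so the schedule is not conflict-free.

Yes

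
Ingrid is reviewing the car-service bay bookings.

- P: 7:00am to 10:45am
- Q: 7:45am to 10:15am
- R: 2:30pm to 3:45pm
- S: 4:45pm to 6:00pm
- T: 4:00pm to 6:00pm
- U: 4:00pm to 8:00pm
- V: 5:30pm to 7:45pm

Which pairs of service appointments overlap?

Sorted by start: P, Q, R, T, U, S, V.
Q starts before P ends → P and Q overlap.
R starts after P ends; P is clear from here.
R starts after Q ends; Q is clear from here.
T starts after R ends; R is clear from here.
U starts before T ends → T and U overlap.
S starts before T ends → T and S overlap.
V starts before T ends → T and V overlap.
S starts before U ends → U and S overlap.
V starts before U ends → U and V overlap.
V starts before S ends → S and V overlap.

P & Q, S & T, S & U, S & V, T & U, T & V, U & V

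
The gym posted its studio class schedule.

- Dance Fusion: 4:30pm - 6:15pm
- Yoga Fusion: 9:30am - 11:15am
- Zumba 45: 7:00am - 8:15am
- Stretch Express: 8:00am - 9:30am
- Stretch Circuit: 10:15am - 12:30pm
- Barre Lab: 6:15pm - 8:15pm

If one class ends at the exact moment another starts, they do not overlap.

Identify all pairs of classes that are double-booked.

Sorted by start: Zumba 45, Stretch Express, Yoga Fusion, Stretch Circuit, Dance Fusion, Barre Lab.
Stretch Express starts before Zumba 45 ends → Zumba 45 and Stretch Express overlap.
Yoga Fusion starts after Zumba 45 ends; Zumba 45 is clear from here.
Yoga Fusion starts exactly when Stretch Express ends (back-to-back, no overlap); Stretch Express is clear from here.
Stretch Circuit starts before Yoga Fusion ends → Yoga Fusion and Stretch Circuit overlap.
Dance Fusion starts after Yoga Fusion ends; Yoga Fusion is clear from here.
Dance Fusion starts after Stretch Circuit ends; Stretch Circuit is clear from here.
Barre Lab starts exactly when Dance Fusion ends (back-to-back, no overlap).

Stretch Circuit & Yoga Fusion, Stretch Express & Zumba 45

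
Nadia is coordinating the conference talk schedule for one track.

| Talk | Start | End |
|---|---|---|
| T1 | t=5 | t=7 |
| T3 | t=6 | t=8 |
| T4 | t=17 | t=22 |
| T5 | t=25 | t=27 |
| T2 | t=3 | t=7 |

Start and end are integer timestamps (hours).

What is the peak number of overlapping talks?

3

Walk through starts and ends in time order (an end at T is processed before a start at T):
t=3 start T2 → 1
t=5 start T1 → 2
t=6 start T3 → 3
t=7 end T1 → 2
t=7 end T2 → 1
t=8 end T3 → 0
t=17 start T4 → 1
t=22 end T4 → 0
t=25 start T5 → 1
t=27 end T5 → 0
Peak is 3, at t=6 (T1, T2, T3).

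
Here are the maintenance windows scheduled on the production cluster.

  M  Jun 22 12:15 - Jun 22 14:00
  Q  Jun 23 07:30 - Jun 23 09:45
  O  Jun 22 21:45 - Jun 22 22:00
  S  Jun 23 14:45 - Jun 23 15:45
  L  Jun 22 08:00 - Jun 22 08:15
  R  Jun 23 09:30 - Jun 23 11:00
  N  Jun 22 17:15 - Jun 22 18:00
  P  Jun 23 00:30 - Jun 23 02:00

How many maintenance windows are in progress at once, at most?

Sweep the timeline, counting +1 at each start and −1 at each end (ends before starts at a tie):
Jun 22 08:00 start L → 1
Jun 22 08:15 end L → 0
Jun 22 12:15 start M → 1
Jun 22 14:00 end M → 0
Jun 22 17:15 start N → 1
Jun 22 18:00 end N → 0
Jun 22 21:45 start O → 1
Jun 22 22:00 end O → 0
Jun 23 00:30 start P → 1
Jun 23 02:00 end P → 0
Jun 23 07:30 start Q → 1
Jun 23 09:30 start R → 2
Jun 23 09:45 end Q → 1
Jun 23 11:00 end R → 0
Jun 23 14:45 start S → 1
Jun 23 15:45 end S → 0
Peak is 2, at Jun 23 09:30 (Q, R).

2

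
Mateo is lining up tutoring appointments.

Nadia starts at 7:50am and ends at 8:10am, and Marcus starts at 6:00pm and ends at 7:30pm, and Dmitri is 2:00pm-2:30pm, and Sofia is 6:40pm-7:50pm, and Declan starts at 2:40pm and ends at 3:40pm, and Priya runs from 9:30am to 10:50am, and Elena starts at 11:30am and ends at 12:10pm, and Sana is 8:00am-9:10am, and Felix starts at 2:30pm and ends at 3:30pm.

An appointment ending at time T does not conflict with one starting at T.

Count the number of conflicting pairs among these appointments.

Sorted by start: Nadia, Sana, Priya, Elena, Dmitri, Felix, Declan, Marcus, Sofia.
Sana starts before Nadia ends → Nadia and Sana overlap.
Priya starts after Nadia ends; Nadia is clear from here.
Priya starts after Sana ends; Sana is clear from here.
Elena starts after Priya ends; Priya is clear from here.
Dmitri starts after Elena ends; Elena is clear from here.
Felix starts exactly when Dmitri ends (back-to-back, no overlap); Dmitri is clear from here.
Declan starts before Felix ends → Felix and Declan overlap.
Marcus starts after Felix ends; Felix is clear from here.
Marcus starts after Declan ends; Declan is clear from here.
Sofia starts before Marcus ends → Marcus and Sofia overlap.
Overlapping pairs: Declan & Felix, Marcus & Sofia, Nadia & Sana — 3 in total.

3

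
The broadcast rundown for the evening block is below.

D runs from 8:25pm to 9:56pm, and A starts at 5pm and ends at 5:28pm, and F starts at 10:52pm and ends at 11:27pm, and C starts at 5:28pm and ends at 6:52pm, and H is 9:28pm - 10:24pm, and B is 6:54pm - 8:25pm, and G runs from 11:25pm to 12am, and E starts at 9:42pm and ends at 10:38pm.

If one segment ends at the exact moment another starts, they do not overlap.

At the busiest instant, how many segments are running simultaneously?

Sweep the timeline, counting +1 at each start and −1 at each end (ends before starts at a tie):
5pm start A → 1
5:28pm end A → 0
5:28pm start C → 1
6:52pm end C → 0
6:54pm start B → 1
8:25pm end B → 0
8:25pm start D → 1
9:28pm start H → 2
9:42pm start E → 3
9:56pm end D → 2
10:24pm end H → 1
10:38pm end E → 0
10:52pm start F → 1
11:25pm start G → 2
11:27pm end F → 1
12am end G → 0
Peak is 3, at 9:42pm (D, E, H).

3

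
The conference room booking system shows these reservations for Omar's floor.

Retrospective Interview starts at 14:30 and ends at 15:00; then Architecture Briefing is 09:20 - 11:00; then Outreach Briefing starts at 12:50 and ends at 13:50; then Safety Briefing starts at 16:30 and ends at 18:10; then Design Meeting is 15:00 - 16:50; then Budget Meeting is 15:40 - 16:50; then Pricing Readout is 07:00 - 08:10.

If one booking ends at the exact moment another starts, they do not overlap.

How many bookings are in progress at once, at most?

3

Sweep the timeline, counting +1 at each start and −1 at each end (ends before starts at a tie):
07:00 start Pricing Readout → 1
08:10 end Pricing Readout → 0
09:20 start Architecture Briefing → 1
11:00 end Architecture Briefing → 0
12:50 start Outreach Briefing → 1
13:50 end Outreach Briefing → 0
14:30 start Retrospective Interview → 1
15:00 end Retrospective Interview → 0
15:00 start Design Meeting → 1
15:40 start Budget Meeting → 2
16:30 start Safety Briefing → 3
16:50 end Budget Meeting → 2
16:50 end Design Meeting → 1
18:10 end Safety Briefing → 0
Peak is 3, at 16:30 (Budget Meeting, Design Meeting, Safety Briefing).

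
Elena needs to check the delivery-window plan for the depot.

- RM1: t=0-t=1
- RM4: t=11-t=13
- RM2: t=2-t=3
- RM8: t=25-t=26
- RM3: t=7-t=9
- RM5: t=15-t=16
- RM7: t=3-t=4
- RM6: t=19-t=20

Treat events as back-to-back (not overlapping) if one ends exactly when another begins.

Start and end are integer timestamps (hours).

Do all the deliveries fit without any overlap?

Yes

Check each pair: they overlap iff neither finishes before the other starts.
Sorted by start: RM1, RM2, RM7, RM3, RM4, RM5, RM6, RM8.
RM2 starts after RM1 ends, so nothing later overlaps RM1 either.
RM7 starts exactly when RM2 ends (back-to-back, no overlap), so nothing later overlaps RM2 either.
RM3 starts after RM7 ends, so nothing later overlaps RM7 either.
RM4 starts after RM3 ends, so nothing later overlaps RM3 either.
RM5 starts after RM4 ends, so nothing later overlaps RM4 either.
RM6 starts after RM5 ends, so nothing later overlaps RM5 either.
RM8 starts after RM6 ends.
Every pair is clear; the schedule has no overlaps.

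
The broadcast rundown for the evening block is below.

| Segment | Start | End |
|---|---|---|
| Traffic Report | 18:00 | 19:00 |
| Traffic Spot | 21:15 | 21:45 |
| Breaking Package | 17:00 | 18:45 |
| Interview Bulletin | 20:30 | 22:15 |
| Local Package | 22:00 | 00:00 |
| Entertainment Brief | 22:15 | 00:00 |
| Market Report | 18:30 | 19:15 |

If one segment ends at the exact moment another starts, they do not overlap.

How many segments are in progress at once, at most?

Walk through starts and ends in time order (an end at T is processed before a start at T):
17:00 start Breaking Package → 1
18:00 start Traffic Report → 2
18:30 start Market Report → 3
18:45 end Breaking Package → 2
19:00 end Traffic Report → 1
19:15 end Market Report → 0
20:30 start Interview Bulletin → 1
21:15 start Traffic Spot → 2
21:45 end Traffic Spot → 1
22:00 start Local Package → 2
22:15 end Interview Bulletin → 1
22:15 start Entertainment Brief → 2
00:00 end Entertainment Brief → 1
00:00 end Local Package → 0
Peak is 3, at 18:30 (Breaking Package, Market Report, Traffic Report).

3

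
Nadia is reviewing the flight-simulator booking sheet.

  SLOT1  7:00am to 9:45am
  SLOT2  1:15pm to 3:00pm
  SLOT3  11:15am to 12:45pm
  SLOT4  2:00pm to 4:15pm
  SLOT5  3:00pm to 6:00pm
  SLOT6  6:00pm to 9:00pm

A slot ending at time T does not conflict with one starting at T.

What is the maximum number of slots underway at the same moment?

Sort all start/end points and keep a running count:
7:00am start SLOT1 → 1
9:45am end SLOT1 → 0
11:15am start SLOT3 → 1
12:45pm end SLOT3 → 0
1:15pm start SLOT2 → 1
2:00pm start SLOT4 → 2
3:00pm end SLOT2 → 1
3:00pm start SLOT5 → 2
4:15pm end SLOT4 → 1
6:00pm end SLOT5 → 0
6:00pm start SLOT6 → 1
9:00pm end SLOT6 → 0
Peak is 2, at 2:00pm (SLOT2, SLOT4).

2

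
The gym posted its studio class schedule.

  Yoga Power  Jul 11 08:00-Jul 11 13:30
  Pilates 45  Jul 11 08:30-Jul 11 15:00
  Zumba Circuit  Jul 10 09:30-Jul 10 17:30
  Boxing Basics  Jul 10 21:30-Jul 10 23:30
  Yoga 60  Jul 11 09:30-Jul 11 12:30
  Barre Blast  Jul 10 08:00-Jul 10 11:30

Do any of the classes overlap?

Check each pair: they overlap iff neither finishes before the other starts.
Sorted by start: Barre Blast, Zumba Circuit, Boxing Basics, Yoga Power, Pilates 45, Yoga 60.
Zumba Circuit starts before Barre Blast ends → Barre Blast and Zumba Circuit overlap.
That's a conflict, so the schedule is not conflict-free.

Yes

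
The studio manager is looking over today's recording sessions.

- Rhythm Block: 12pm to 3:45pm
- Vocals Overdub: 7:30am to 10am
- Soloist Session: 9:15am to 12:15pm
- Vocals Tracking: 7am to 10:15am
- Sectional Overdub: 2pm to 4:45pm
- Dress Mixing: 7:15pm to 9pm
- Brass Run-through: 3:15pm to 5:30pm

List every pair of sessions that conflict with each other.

Brass Run-through & Rhythm Block, Brass Run-through & Sectional Overdub, Rhythm Block & Sectional Overdub, Rhythm Block & Soloist Session, Soloist Session & Vocals Overdub, Soloist Session & Vocals Tracking, Vocals Overdub & Vocals Tracking

Sorted by start: Vocals Tracking, Vocals Overdub, Soloist Session, Rhythm Block, Sectional Overdub, Brass Run-through, Dress Mixing.
Vocals Overdub starts before Vocals Tracking ends → Vocals Tracking and Vocals Overdub overlap.
Soloist Session starts before Vocals Tracking ends → Vocals Tracking and Soloist Session overlap.
Rhythm Block starts after Vocals Tracking ends; Vocals Tracking is clear from here.
Soloist Session starts before Vocals Overdub ends → Vocals Overdub and Soloist Session overlap.
Rhythm Block starts after Vocals Overdub ends; Vocals Overdub is clear from here.
Rhythm Block starts before Soloist Session ends → Soloist Session and Rhythm Block overlap.
Sectional Overdub starts after Soloist Session ends; Soloist Session is clear from here.
Sectional Overdub starts before Rhythm Block ends → Rhythm Block and Sectional Overdub overlap.
Brass Run-through starts before Rhythm Block ends → Rhythm Block and Brass Run-through overlap.
Dress Mixing starts after Rhythm Block ends.
Brass Run-through starts before Sectional Overdub ends → Sectional Overdub and Brass Run-through overlap.
Dress Mixing starts after Sectional Overdub ends.
Dress Mixing starts after Brass Run-through ends.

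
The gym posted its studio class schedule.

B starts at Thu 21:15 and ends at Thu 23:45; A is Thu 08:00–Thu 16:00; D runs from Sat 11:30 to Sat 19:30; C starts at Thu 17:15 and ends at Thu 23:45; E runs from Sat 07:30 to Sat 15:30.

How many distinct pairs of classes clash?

Sorted by start: A, C, B, E, D.
C starts after A ends — done with A.
B starts before C ends → C and B overlap.
E starts after C ends — done with C.
E starts after B ends — done with B.
D starts before E ends → E and D overlap.
Overlapping pairs: B & C, D & E — 2 in total.

2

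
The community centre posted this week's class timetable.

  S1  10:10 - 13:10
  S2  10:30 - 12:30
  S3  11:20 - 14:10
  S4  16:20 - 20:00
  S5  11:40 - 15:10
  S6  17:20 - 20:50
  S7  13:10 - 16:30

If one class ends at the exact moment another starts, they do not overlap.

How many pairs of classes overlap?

10

Sorted by start: S1, S2, S3, S5, S7, S4, S6.
S2 starts before S1 ends → S1 and S2 overlap.
S3 starts before S1 ends → S1 and S3 overlap.
S5 starts before S1 ends → S1 and S5 overlap.
S7 starts exactly when S1 ends (back-to-back, no overlap); S1 is clear from here.
S3 starts before S2 ends → S2 and S3 overlap.
S5 starts before S2 ends → S2 and S5 overlap.
S7 starts after S2 ends; S2 is clear from here.
S5 starts before S3 ends → S3 and S5 overlap.
S7 starts before S3 ends → S3 and S7 overlap.
S4 starts after S3 ends; S3 is clear from here.
S7 starts before S5 ends → S5 and S7 overlap.
S4 starts after S5 ends; S5 is clear from here.
S4 starts before S7 ends → S7 and S4 overlap.
S6 starts after S7 ends.
S6 starts before S4 ends → S4 and S6 overlap.
Overlapping pairs: S1 & S2, S1 & S3, S1 & S5, S2 & S3, S2 & S5, S3 & S5, S3 & S7, S4 & S6, S4 & S7, S5 & S7 — 10 in total.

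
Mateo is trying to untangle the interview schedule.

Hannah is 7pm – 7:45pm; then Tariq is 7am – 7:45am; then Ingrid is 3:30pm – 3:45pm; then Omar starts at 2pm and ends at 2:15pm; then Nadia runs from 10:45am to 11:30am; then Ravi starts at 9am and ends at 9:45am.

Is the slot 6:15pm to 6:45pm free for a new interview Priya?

Yes — the slot is free

Tariq: ends 7:45am at or before Priya starts 6:15pm → clear.
Ravi: ends 9:45am at or before Priya starts 6:15pm → clear.
Nadia: ends 11:30am at or before Priya starts 6:15pm → clear.
Omar: ends 2:15pm at or before Priya starts 6:15pm → clear.
Ingrid: ends 3:45pm at or before Priya starts 6:15pm → clear.
Hannah: starts 7pm at or after Priya ends 6:45pm → clear.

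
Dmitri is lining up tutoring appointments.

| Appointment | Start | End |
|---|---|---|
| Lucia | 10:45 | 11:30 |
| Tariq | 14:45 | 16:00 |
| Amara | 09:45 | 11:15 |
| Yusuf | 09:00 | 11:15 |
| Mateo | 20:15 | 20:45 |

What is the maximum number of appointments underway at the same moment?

Sort all start/end points and keep a running count:
09:00 start Yusuf → 1
09:45 start Amara → 2
10:45 start Lucia → 3
11:15 end Amara → 2
11:15 end Yusuf → 1
11:30 end Lucia → 0
14:45 start Tariq → 1
16:00 end Tariq → 0
20:15 start Mateo → 1
20:45 end Mateo → 0
Peak is 3, at 10:45 (Amara, Lucia, Yusuf).

3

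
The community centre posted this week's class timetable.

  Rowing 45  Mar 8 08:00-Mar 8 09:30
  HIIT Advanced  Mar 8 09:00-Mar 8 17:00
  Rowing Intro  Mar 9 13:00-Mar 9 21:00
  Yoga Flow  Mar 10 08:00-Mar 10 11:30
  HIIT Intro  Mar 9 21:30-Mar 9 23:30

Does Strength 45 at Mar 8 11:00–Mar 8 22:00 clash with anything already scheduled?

Rowing 45: ends Mar 8 09:30 at or before Strength 45 starts Mar 8 11:00 → clear.
HIIT Advanced: starts Mar 8 09:00 before Strength 45 ends Mar 8 22:00, and ends Mar 8 17:00 after Strength 45 starts Mar 8 11:00 → overlap.
Rowing Intro: starts Mar 9 13:00 at or after Strength 45 ends Mar 8 22:00 → clear.
HIIT Intro: starts Mar 9 21:30 at or after Strength 45 ends Mar 8 22:00 → clear.
Yoga Flow: starts Mar 10 08:00 at or after Strength 45 ends Mar 8 22:00 → clear.
Strength 45 overlaps HIIT Advanced.

Yes — it overlaps HIIT Advanced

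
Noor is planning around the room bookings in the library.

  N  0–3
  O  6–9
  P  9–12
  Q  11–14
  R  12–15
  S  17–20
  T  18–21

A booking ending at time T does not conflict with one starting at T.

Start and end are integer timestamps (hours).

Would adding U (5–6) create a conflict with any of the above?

No — it doesn't clash with anything

N: ends 3 at or before U starts 5 → clear.
O: starts 6 at or after U ends 6 → clear.
P: starts 9 at or after U ends 6 → clear.
Q: starts 11 at or after U ends 6 → clear.
R: starts 12 at or after U ends 6 → clear.
S: starts 17 at or after U ends 6 → clear.
T: starts 18 at or after U ends 6 → clear.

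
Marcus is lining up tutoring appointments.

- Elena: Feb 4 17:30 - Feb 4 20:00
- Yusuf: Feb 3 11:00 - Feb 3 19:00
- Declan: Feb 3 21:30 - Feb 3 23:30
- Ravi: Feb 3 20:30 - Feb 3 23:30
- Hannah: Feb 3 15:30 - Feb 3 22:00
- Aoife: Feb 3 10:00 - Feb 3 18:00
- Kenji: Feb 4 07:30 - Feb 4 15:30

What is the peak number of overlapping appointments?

3

Walk through starts and ends in time order (an end at T is processed before a start at T):
Feb 3 10:00 start Aoife → 1
Feb 3 11:00 start Yusuf → 2
Feb 3 15:30 start Hannah → 3
Feb 3 18:00 end Aoife → 2
Feb 3 19:00 end Yusuf → 1
Feb 3 20:30 start Ravi → 2
Feb 3 21:30 start Declan → 3
Feb 3 22:00 end Hannah → 2
Feb 3 23:30 end Declan → 1
Feb 3 23:30 end Ravi → 0
Feb 4 07:30 start Kenji → 1
Feb 4 15:30 end Kenji → 0
Feb 4 17:30 start Elena → 1
Feb 4 20:00 end Elena → 0
Peak is 3, at Feb 3 15:30 (Aoife, Hannah, Yusuf).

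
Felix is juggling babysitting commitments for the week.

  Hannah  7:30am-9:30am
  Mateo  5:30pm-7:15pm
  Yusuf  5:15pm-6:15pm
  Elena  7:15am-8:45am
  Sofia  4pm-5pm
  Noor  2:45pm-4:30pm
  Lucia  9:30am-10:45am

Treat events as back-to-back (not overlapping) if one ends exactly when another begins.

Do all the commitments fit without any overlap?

Sorted by start: Elena, Hannah, Lucia, Noor, Sofia, Yusuf, Mateo.
Hannah starts before Elena ends → Elena and Hannah overlap.
That's a conflict, so the schedule is not conflict-free.

No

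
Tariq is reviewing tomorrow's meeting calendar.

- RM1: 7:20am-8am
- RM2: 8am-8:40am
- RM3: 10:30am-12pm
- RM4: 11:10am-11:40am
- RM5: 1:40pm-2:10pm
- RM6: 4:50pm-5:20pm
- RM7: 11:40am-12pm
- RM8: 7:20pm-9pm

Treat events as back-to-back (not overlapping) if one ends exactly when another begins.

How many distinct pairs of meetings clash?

2

Sorted by start: RM1, RM2, RM3, RM4, RM7, RM5, RM6, RM8.
RM2 starts exactly when RM1 ends (back-to-back, no overlap) — done with RM1.
RM3 starts after RM2 ends — done with RM2.
RM4 starts before RM3 ends → RM3 and RM4 overlap.
RM7 starts before RM3 ends → RM3 and RM7 overlap.
RM5 starts after RM3 ends — done with RM3.
RM7 starts exactly when RM4 ends (back-to-back, no overlap) — done with RM4.
RM5 starts after RM7 ends — done with RM7.
RM6 starts after RM5 ends — done with RM5.
RM8 starts after RM6 ends.
Overlapping pairs: RM3 & RM4, RM3 & RM7 — 2 in total.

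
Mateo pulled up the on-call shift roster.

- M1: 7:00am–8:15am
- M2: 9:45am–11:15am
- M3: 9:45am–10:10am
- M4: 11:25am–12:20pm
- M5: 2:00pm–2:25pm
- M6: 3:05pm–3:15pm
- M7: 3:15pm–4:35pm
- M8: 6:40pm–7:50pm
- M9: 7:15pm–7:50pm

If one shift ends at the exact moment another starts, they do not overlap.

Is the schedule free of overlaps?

No

Two intervals overlap when each starts before the other ends.
Sorted by start: M1, M2, M3, M4, M5, M6, M7, M8, M9.
M2 starts after M1 ends, so nothing later overlaps M1 either.
M3 starts before M2 ends → M2 and M3 overlap.
That's a conflict, so the schedule is not conflict-free.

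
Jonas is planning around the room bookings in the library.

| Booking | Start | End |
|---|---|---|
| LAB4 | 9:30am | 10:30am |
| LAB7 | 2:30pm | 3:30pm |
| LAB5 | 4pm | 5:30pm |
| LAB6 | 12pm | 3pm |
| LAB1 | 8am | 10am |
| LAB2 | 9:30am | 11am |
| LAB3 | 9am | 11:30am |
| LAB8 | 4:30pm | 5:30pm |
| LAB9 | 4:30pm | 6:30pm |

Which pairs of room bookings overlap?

Sorted by start: LAB1, LAB3, LAB2, LAB4, LAB6, LAB7, LAB5, LAB8, LAB9.
LAB3 starts before LAB1 ends → LAB1 and LAB3 overlap.
LAB2 starts before LAB1 ends → LAB1 and LAB2 overlap.
LAB4 starts before LAB1 ends → LAB1 and LAB4 overlap.
LAB6 starts after LAB1 ends — done with LAB1.
LAB2 starts before LAB3 ends → LAB3 and LAB2 overlap.
LAB4 starts before LAB3 ends → LAB3 and LAB4 overlap.
LAB6 starts after LAB3 ends — done with LAB3.
LAB4 starts before LAB2 ends → LAB2 and LAB4 overlap.
LAB6 starts after LAB2 ends — done with LAB2.
LAB6 starts after LAB4 ends — done with LAB4.
LAB7 starts before LAB6 ends → LAB6 and LAB7 overlap.
LAB5 starts after LAB6 ends — done with LAB6.
LAB5 starts after LAB7 ends — done with LAB7.
LAB8 starts before LAB5 ends → LAB5 and LAB8 overlap.
LAB9 starts before LAB5 ends → LAB5 and LAB9 overlap.
LAB9 starts before LAB8 ends → LAB8 and LAB9 overlap.

LAB1 & LAB2, LAB1 & LAB3, LAB1 & LAB4, LAB2 & LAB3, LAB2 & LAB4, LAB3 & LAB4, LAB5 & LAB8, LAB5 & LAB9, LAB6 & LAB7, LAB8 & LAB9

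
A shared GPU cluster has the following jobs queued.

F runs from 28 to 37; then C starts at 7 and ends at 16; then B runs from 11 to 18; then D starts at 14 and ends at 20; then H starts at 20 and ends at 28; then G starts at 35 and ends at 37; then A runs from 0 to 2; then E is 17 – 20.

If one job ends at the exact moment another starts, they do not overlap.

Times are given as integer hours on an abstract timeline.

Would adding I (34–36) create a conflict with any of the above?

A: ends 2 at or before I starts 34 → clear.
C: ends 16 at or before I starts 34 → clear.
B: ends 18 at or before I starts 34 → clear.
D: ends 20 at or before I starts 34 → clear.
E: ends 20 at or before I starts 34 → clear.
H: ends 28 at or before I starts 34 → clear.
F: starts 28 before I ends 36, and ends 37 after I starts 34 → overlap.
G: starts 35 before I ends 36, and ends 37 after I starts 34 → overlap.
I overlaps F, G.

Yes — it overlaps F, G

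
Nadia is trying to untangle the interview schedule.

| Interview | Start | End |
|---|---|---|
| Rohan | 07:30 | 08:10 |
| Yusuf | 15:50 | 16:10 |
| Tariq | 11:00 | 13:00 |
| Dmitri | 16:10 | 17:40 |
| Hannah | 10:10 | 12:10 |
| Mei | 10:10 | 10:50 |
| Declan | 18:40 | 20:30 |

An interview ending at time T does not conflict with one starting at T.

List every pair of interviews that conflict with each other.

Sorted by start: Rohan, Hannah, Mei, Tariq, Yusuf, Dmitri, Declan.
Hannah starts after Rohan ends, so Rohan has no further overlaps.
Mei starts before Hannah ends → Hannah and Mei overlap.
Tariq starts before Hannah ends → Hannah and Tariq overlap.
Yusuf starts after Hannah ends, so Hannah has no further overlaps.
Tariq starts after Mei ends, so Mei has no further overlaps.
Yusuf starts after Tariq ends, so Tariq has no further overlaps.
Dmitri starts exactly when Yusuf ends (back-to-back, no overlap), so Yusuf has no further overlaps.
Declan starts after Dmitri ends.

Hannah & Mei, Hannah & Tariq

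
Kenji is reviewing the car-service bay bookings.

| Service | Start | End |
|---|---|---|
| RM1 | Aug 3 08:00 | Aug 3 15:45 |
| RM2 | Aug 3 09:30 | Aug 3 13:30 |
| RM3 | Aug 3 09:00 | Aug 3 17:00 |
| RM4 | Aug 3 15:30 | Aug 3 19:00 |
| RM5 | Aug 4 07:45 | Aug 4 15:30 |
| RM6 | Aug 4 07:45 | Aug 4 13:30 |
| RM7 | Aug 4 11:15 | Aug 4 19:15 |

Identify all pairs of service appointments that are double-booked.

Check each pair: they overlap iff neither finishes before the other starts.
Sorted by start: RM1, RM3, RM2, RM4, RM5, RM6, RM7.
RM3 starts before RM1 ends → RM1 and RM3 overlap.
RM2 starts before RM1 ends → RM1 and RM2 overlap.
RM4 starts before RM1 ends → RM1 and RM4 overlap.
RM5 starts after RM1 ends; RM1 is clear from here.
RM2 starts before RM3 ends → RM3 and RM2 overlap.
RM4 starts before RM3 ends → RM3 and RM4 overlap.
RM5 starts after RM3 ends; RM3 is clear from here.
RM4 starts after RM2 ends; RM2 is clear from here.
RM5 starts after RM4 ends; RM4 is clear from here.
RM6 starts before RM5 ends → RM5 and RM6 overlap.
RM7 starts before RM5 ends → RM5 and RM7 overlap.
RM7 starts before RM6 ends → RM6 and RM7 overlap.

RM1 & RM2, RM1 & RM3, RM1 & RM4, RM2 & RM3, RM3 & RM4, RM5 & RM6, RM5 & RM7, RM6 & RM7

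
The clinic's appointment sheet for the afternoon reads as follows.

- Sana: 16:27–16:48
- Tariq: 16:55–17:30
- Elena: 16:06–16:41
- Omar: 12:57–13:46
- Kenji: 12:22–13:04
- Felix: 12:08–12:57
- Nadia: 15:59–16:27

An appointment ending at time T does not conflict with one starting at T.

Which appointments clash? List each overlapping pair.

Elena & Nadia, Elena & Sana, Felix & Kenji, Kenji & Omar

Sorted by start: Felix, Kenji, Omar, Nadia, Elena, Sana, Tariq.
Kenji starts before Felix ends → Felix and Kenji overlap.
Omar starts exactly when Felix ends (back-to-back, no overlap); Felix is clear from here.
Omar starts before Kenji ends → Kenji and Omar overlap.
Nadia starts after Kenji ends; Kenji is clear from here.
Nadia starts after Omar ends; Omar is clear from here.
Elena starts before Nadia ends → Nadia and Elena overlap.
Sana starts exactly when Nadia ends (back-to-back, no overlap); Nadia is clear from here.
Sana starts before Elena ends → Elena and Sana overlap.
Tariq starts after Elena ends.
Tariq starts after Sana ends.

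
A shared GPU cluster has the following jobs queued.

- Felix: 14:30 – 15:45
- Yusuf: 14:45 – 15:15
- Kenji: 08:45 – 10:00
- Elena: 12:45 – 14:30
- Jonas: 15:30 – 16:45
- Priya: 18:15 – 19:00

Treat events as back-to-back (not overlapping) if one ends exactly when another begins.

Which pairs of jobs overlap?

Sorted by start: Kenji, Elena, Felix, Yusuf, Jonas, Priya.
Elena starts after Kenji ends, so nothing later overlaps Kenji either.
Felix starts exactly when Elena ends (back-to-back, no overlap), so nothing later overlaps Elena either.
Yusuf starts before Felix ends → Felix and Yusuf overlap.
Jonas starts before Felix ends → Felix and Jonas overlap.
Priya starts after Felix ends.
Jonas starts after Yusuf ends, so nothing later overlaps Yusuf either.
Priya starts after Jonas ends.

Felix & Jonas, Felix & Yusuf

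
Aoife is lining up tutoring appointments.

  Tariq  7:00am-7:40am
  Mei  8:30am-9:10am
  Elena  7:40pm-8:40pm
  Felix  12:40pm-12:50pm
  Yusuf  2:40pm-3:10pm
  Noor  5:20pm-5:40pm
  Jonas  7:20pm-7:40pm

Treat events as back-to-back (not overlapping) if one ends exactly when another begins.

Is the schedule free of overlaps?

Sorted by start: Tariq, Mei, Felix, Yusuf, Noor, Jonas, Elena.
Mei starts after Tariq ends, so nothing later overlaps Tariq either.
Felix starts after Mei ends, so nothing later overlaps Mei either.
Yusuf starts after Felix ends, so nothing later overlaps Felix either.
Noor starts after Yusuf ends, so nothing later overlaps Yusuf either.
Jonas starts after Noor ends, so nothing later overlaps Noor either.
Elena starts exactly when Jonas ends (back-to-back, no overlap).
Every pair is clear; the schedule has no overlaps.

Yes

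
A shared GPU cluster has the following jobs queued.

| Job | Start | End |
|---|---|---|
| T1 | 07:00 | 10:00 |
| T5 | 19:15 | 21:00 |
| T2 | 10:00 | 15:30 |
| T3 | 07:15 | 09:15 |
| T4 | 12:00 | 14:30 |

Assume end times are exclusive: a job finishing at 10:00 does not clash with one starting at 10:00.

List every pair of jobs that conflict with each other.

Two intervals overlap when each starts before the other ends.
Sorted by start: T1, T3, T2, T4, T5.
T3 starts before T1 ends → T1 and T3 overlap.
T2 starts exactly when T1 ends (back-to-back, no overlap), so nothing later overlaps T1 either.
T2 starts after T3 ends, so nothing later overlaps T3 either.
T4 starts before T2 ends → T2 and T4 overlap.
T5 starts after T2 ends.
T5 starts after T4 ends.

T1 & T3, T2 & T4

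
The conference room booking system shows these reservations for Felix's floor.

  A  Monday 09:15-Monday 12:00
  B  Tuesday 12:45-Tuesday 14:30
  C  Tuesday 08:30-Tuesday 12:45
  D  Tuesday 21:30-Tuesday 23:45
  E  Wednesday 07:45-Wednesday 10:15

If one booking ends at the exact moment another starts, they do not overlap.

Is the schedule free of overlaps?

Check each pair: they overlap iff neither finishes before the other starts.
Sorted by start: A, C, B, D, E.
C starts after A ends — done with A.
B starts exactly when C ends (back-to-back, no overlap) — done with C.
D starts after B ends — done with B.
E starts after D ends.
Every pair is clear; the schedule has no overlaps.

Yes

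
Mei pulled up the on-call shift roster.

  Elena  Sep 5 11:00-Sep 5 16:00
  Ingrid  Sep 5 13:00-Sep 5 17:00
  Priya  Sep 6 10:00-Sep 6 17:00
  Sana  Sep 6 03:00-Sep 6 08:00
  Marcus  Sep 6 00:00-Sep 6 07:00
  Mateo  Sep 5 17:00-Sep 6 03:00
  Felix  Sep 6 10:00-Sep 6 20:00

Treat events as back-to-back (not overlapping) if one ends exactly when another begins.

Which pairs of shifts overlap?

Two intervals overlap when each starts before the other ends.
Sorted by start: Elena, Ingrid, Mateo, Marcus, Sana, Felix, Priya.
Ingrid starts before Elena ends → Elena and Ingrid overlap.
Mateo starts after Elena ends, so nothing later overlaps Elena either.
Mateo starts exactly when Ingrid ends (back-to-back, no overlap), so nothing later overlaps Ingrid either.
Marcus starts before Mateo ends → Mateo and Marcus overlap.
Sana starts exactly when Mateo ends (back-to-back, no overlap), so nothing later overlaps Mateo either.
Sana starts before Marcus ends → Marcus and Sana overlap.
Felix starts after Marcus ends, so nothing later overlaps Marcus either.
Felix starts after Sana ends, so nothing later overlaps Sana either.
Priya starts before Felix ends → Felix and Priya overlap.

Elena & Ingrid, Felix & Priya, Marcus & Mateo, Marcus & Sana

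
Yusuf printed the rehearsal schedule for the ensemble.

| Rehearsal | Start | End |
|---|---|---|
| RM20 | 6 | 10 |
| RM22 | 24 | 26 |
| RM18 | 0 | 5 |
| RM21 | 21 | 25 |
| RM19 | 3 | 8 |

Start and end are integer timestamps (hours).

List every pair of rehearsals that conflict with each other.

Sorted by start: RM18, RM19, RM20, RM21, RM22.
RM19 starts before RM18 ends → RM18 and RM19 overlap.
RM20 starts after RM18 ends — done with RM18.
RM20 starts before RM19 ends → RM19 and RM20 overlap.
RM21 starts after RM19 ends — done with RM19.
RM21 starts after RM20 ends — done with RM20.
RM22 starts before RM21 ends → RM21 and RM22 overlap.

RM18 & RM19, RM19 & RM20, RM21 & RM22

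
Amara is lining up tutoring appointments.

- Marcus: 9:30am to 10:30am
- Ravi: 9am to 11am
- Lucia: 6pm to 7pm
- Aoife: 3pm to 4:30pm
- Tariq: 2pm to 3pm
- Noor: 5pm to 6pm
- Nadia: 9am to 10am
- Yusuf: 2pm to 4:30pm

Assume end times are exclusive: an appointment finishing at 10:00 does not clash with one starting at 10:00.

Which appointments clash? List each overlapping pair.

Aoife & Yusuf, Marcus & Nadia, Marcus & Ravi, Nadia & Ravi, Tariq & Yusuf

Check each pair: they overlap iff neither finishes before the other starts.
Sorted by start: Ravi, Nadia, Marcus, Tariq, Yusuf, Aoife, Noor, Lucia.
Nadia starts before Ravi ends → Ravi and Nadia overlap.
Marcus starts before Ravi ends → Ravi and Marcus overlap.
Tariq starts after Ravi ends, so Ravi has no further overlaps.
Marcus starts before Nadia ends → Nadia and Marcus overlap.
Tariq starts after Nadia ends, so Nadia has no further overlaps.
Tariq starts after Marcus ends, so Marcus has no further overlaps.
Yusuf starts before Tariq ends → Tariq and Yusuf overlap.
Aoife starts exactly when Tariq ends (back-to-back, no overlap), so Tariq has no further overlaps.
Aoife starts before Yusuf ends → Yusuf and Aoife overlap.
Noor starts after Yusuf ends, so Yusuf has no further overlaps.
Noor starts after Aoife ends, so Aoife has no further overlaps.
Lucia starts exactly when Noor ends (back-to-back, no overlap).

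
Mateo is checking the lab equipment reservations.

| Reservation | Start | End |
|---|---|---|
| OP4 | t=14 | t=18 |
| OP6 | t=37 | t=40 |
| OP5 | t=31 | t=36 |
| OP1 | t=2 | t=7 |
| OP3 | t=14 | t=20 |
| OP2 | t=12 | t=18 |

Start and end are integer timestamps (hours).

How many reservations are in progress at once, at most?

Sweep the timeline, counting +1 at each start and −1 at each end (ends before starts at a tie):
t=2 start OP1 → 1
t=7 end OP1 → 0
t=12 start OP2 → 1
t=14 start OP3 → 2
t=14 start OP4 → 3
t=18 end OP2 → 2
t=18 end OP4 → 1
t=20 end OP3 → 0
t=31 start OP5 → 1
t=36 end OP5 → 0
t=37 start OP6 → 1
t=40 end OP6 → 0
Peak is 3, at t=14 (OP2, OP3, OP4).

3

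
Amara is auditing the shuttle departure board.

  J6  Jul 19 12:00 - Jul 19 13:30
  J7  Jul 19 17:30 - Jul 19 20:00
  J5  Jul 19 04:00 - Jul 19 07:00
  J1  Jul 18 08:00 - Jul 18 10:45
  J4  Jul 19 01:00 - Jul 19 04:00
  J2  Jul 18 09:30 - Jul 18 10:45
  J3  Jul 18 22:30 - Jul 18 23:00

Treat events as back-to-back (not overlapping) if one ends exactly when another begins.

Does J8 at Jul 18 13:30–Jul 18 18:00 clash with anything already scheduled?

No — it doesn't clash with anything

J1: ends Jul 18 10:45 at or before J8 starts Jul 18 13:30 → clear.
J2: ends Jul 18 10:45 at or before J8 starts Jul 18 13:30 → clear.
J3: starts Jul 18 22:30 at or after J8 ends Jul 18 18:00 → clear.
J4: starts Jul 19 01:00 at or after J8 ends Jul 18 18:00 → clear.
J5: starts Jul 19 04:00 at or after J8 ends Jul 18 18:00 → clear.
J6: starts Jul 19 12:00 at or after J8 ends Jul 18 18:00 → clear.
J7: starts Jul 19 17:30 at or after J8 ends Jul 18 18:00 → clear.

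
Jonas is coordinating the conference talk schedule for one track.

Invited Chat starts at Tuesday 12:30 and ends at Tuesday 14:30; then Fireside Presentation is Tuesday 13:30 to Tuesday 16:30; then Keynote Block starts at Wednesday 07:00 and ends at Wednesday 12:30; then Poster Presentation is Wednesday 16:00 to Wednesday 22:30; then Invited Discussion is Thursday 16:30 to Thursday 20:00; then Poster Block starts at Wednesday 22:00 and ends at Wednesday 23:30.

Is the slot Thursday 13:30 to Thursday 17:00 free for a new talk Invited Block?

Invited Chat: ends Tuesday 14:30 at or before Invited Block starts Thursday 13:30 → clear.
Fireside Presentation: ends Tuesday 16:30 at or before Invited Block starts Thursday 13:30 → clear.
Keynote Block: ends Wednesday 12:30 at or before Invited Block starts Thursday 13:30 → clear.
Poster Presentation: ends Wednesday 22:30 at or before Invited Block starts Thursday 13:30 → clear.
Poster Block: ends Wednesday 23:30 at or before Invited Block starts Thursday 13:30 → clear.
Invited Discussion: starts Thursday 16:30 before Invited Block ends Thursday 17:00, and ends Thursday 20:00 after Invited Block starts Thursday 13:30 → overlap.
Invited Block overlaps Invited Discussion.

No — it overlaps Invited Discussion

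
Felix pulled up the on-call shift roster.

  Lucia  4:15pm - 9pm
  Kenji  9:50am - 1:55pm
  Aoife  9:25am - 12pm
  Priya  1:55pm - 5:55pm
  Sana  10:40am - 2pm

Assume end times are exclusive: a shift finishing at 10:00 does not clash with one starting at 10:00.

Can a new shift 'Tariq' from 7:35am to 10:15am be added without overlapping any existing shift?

Aoife: starts 9:25am before Tariq ends 10:15am, and ends 12pm after Tariq starts 7:35am → overlap.
Kenji: starts 9:50am before Tariq ends 10:15am, and ends 1:55pm after Tariq starts 7:35am → overlap.
Sana: starts 10:40am at or after Tariq ends 10:15am → clear.
Priya: starts 1:55pm at or after Tariq ends 10:15am → clear.
Lucia: starts 4:15pm at or after Tariq ends 10:15am → clear.
Tariq overlaps Kenji, Aoife.

No — it overlaps Aoife, Kenji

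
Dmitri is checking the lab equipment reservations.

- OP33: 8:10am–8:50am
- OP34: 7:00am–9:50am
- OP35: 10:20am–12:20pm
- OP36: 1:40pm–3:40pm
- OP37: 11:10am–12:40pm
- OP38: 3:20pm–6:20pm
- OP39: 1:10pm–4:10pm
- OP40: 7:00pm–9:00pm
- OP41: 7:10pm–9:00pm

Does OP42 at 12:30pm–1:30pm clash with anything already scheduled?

OP34: ends 9:50am at or before OP42 starts 12:30pm → clear.
OP33: ends 8:50am at or before OP42 starts 12:30pm → clear.
OP35: ends 12:20pm at or before OP42 starts 12:30pm → clear.
OP37: starts 11:10am before OP42 ends 1:30pm, and ends 12:40pm after OP42 starts 12:30pm → overlap.
OP39: starts 1:10pm before OP42 ends 1:30pm, and ends 4:10pm after OP42 starts 12:30pm → overlap.
OP36: starts 1:40pm at or after OP42 ends 1:30pm → clear.
OP38: starts 3:20pm at or after OP42 ends 1:30pm → clear.
OP40: starts 7:00pm at or after OP42 ends 1:30pm → clear.
OP41: starts 7:10pm at or after OP42 ends 1:30pm → clear.
OP42 overlaps OP37, OP39.

Yes — it overlaps OP37, OP39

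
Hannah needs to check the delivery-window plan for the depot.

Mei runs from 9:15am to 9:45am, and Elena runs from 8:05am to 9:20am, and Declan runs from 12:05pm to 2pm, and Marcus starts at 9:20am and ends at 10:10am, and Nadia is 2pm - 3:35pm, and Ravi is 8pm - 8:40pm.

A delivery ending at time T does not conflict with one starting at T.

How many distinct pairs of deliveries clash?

2

Sorted by start: Elena, Mei, Marcus, Declan, Nadia, Ravi.
Mei starts before Elena ends → Elena and Mei overlap.
Marcus starts exactly when Elena ends (back-to-back, no overlap), so nothing later overlaps Elena either.
Marcus starts before Mei ends → Mei and Marcus overlap.
Declan starts after Mei ends, so nothing later overlaps Mei either.
Declan starts after Marcus ends, so nothing later overlaps Marcus either.
Nadia starts exactly when Declan ends (back-to-back, no overlap), so nothing later overlaps Declan either.
Ravi starts after Nadia ends.
Overlapping pairs: Elena & Mei, Marcus & Mei — 2 in total.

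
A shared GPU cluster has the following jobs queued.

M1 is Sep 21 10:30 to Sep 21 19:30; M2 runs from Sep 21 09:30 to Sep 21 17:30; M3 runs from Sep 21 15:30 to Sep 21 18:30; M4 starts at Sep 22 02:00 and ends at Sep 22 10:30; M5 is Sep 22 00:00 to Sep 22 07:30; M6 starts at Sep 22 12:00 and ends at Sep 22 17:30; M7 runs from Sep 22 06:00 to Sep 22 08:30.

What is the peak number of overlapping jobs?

3

Walk through starts and ends in time order (an end at T is processed before a start at T):
Sep 21 09:30 start M2 → 1
Sep 21 10:30 start M1 → 2
Sep 21 15:30 start M3 → 3
Sep 21 17:30 end M2 → 2
Sep 21 18:30 end M3 → 1
Sep 21 19:30 end M1 → 0
Sep 22 00:00 start M5 → 1
Sep 22 02:00 start M4 → 2
Sep 22 06:00 start M7 → 3
Sep 22 07:30 end M5 → 2
Sep 22 08:30 end M7 → 1
Sep 22 10:30 end M4 → 0
Sep 22 12:00 start M6 → 1
Sep 22 17:30 end M6 → 0
Peak is 3, at Sep 21 15:30 (M1, M2, M3).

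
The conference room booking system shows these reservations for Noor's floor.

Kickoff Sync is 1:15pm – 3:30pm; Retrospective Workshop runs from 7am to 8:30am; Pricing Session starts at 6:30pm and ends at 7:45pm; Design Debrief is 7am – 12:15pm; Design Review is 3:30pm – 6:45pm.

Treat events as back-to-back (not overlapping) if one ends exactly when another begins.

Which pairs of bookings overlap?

Sorted by start: Retrospective Workshop, Design Debrief, Kickoff Sync, Design Review, Pricing Session.
Design Debrief starts before Retrospective Workshop ends → Retrospective Workshop and Design Debrief overlap.
Kickoff Sync starts after Retrospective Workshop ends, so nothing later overlaps Retrospective Workshop either.
Kickoff Sync starts after Design Debrief ends, so nothing later overlaps Design Debrief either.
Design Review starts exactly when Kickoff Sync ends (back-to-back, no overlap), so nothing later overlaps Kickoff Sync either.
Pricing Session starts before Design Review ends → Design Review and Pricing Session overlap.

Design Debrief & Retrospective Workshop, Design Review & Pricing Session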